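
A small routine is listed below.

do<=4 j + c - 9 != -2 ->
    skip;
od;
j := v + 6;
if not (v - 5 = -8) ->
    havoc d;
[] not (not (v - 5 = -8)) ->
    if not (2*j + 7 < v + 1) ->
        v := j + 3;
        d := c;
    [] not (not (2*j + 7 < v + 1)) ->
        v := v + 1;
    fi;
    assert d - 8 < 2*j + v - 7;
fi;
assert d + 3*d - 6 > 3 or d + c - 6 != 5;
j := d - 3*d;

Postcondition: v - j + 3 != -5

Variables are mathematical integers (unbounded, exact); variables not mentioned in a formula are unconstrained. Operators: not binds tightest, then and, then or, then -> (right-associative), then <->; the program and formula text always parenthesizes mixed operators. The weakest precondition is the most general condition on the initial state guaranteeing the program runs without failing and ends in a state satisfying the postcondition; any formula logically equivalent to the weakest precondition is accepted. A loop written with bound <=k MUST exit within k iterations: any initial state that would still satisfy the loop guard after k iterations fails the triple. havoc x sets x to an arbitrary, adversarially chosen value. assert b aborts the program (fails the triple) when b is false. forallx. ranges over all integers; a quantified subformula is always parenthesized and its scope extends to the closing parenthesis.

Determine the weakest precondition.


Working backward. After the program, the postcondition v - j + 3 != -5 must hold; in canonical form it is v != j - 8.
Before j := d - 3*d: 2*d + v != -8
Before assert d + 3*d - 6 > 3 or d + c - 6 != 5: (4*d > 9 or c + d != 11) and 2*d + v != -8
Then branch requires forall d_1. ((4*d_1 > 9 or c + d_1 != 11) and 2*d_1 + v != -8); else branch requires ((not (2*j < v - 6)) -> (c < 3*j + 4 and (4*c > 9 or 2*c != 11) and 2*c + j != -11)) and (2*j < v - 6 -> (d < 2*j + v + 2 and (4*d > 9 or c + d != 11) and 2*d + v != -9)).
Before the if: ((not (v = -3)) -> (forall d_1. ((4*d_1 > 9 or c + d_1 != 11) and 2*d_1 + v != -8))) and (v = -3 -> (((not (2*j < v - 6)) -> (c < 3*j + 4 and (4*c > 9 or 2*c != 11) and 2*c + j != -11)) and (2*j < v - 6 -> (d < 2*j + v + 2 and (4*d > 9 or c + d != 11) and 2*d + v != -9))))
Before j := v + 6: ((not (v = -3)) -> (forall d_1. ((4*d_1 > 9 or c + d_1 != 11) and 2*d_1 + v != -8))) and (v = -3 -> (((not (v < -18)) -> (c < 3*v + 22 and (4*c > 9 or 2*c != 11) and 2*c + v != -17)) and (v < -18 -> (d < 3*v + 14 and (4*d > 9 or c + d != 11) and 2*d + v != -9))))
Before the loop (bound <=4), unroll the exhaustion recursion (WP_0 = exit-now case; WP_j = one more guarded iteration, up to j = 4):
  WP_0: (not (c + j != 7)) and ((not (v = -3)) -> (forall d_1. ((4*d_1 > 9 or c + d_1 != 11) and 2*d_1 + v != -8))) and (v = -3 -> (((not (v < -18)) -> (c < 3*v + 22 and (4*c > 9 or 2*c != 11) and 2*c + v != -17)) and (v < -18 -> (d < 3*v + 14 and (4*d > 9 or c + d != 11) and 2*d + v != -9))))
  WP_1: (c + j != 7 -> ((not (c + j != 7)) and ((not (v = -3)) -> (forall d_1. ((4*d_1 > 9 or c + d_1 != 11) and 2*d_1 + v != -8))) and (v = -3 -> (((not (v < -18)) -> (c < 3*v + 22 and (4*c > 9 or 2*c != 11) and 2*c + v != -17)) and (v < -18 -> (d < 3*v + 14 and (4*d > 9 or c + d != 11) and 2*d + v != -9)))))) and ((not (c + j != 7)) -> (((not (v = -3)) -> (forall d_1. ((4*d_1 > 9 or c + d_1 != 11) and 2*d_1 + v != -8))) and (v = -3 -> (((not (v < -18)) -> (c < 3*v + 22 and (4*c > 9 or 2*c != 11) and 2*c + v != -17)) and (v < -18 -> (d < 3*v + 14 and (4*d > 9 or c + d != 11) and 2*d + v != -9))))))
  WP_2: (c + j != 7 -> ((c + j != 7 -> ((not (c + j != 7)) and ((not (v = -3)) -> (forall d_1. ((4*d_1 > 9 or c + d_1 != 11) and 2*d_1 + v != -8))) and (v = -3 -> (((not (v < -18)) -> (c < 3*v + 22 and (4*c > 9 or 2*c != 11) and 2*c + v != -17)) and (v < -18 -> (d < 3*v + 14 and (4*d > 9 or c + d != 11) and 2*d + v != -9)))))) and ((not (c + j != 7)) -> (((not (v = -3)) -> (forall d_1. ((4*d_1 > 9 or c + d_1 != 11) and 2*d_1 + v != -8))) and (v = -3 -> (((not (v < -18)) -> (c < 3*v + 22 and (4*c > 9 or 2*c != 11) and 2*c + v != -17)) and (v < -18 -> (d < 3*v + 14 and (4*d > 9 or c + d != 11) and 2*d + v != -9)))))))) and ((not (c + j != 7)) -> (((not (v = -3)) -> (forall d_1. ((4*d_1 > 9 or c + d_1 != 11) and 2*d_1 + v != -8))) and (v = -3 -> (((not (v < -18)) -> (c < 3*v + 22 and (4*c > 9 or 2*c != 11) and 2*c + v != -17)) and (v < -18 -> (d < 3*v + 14 and (4*d > 9 or c + d != 11) and 2*d + v != -9))))))
  WP_3: (c + j != 7 -> ((c + j != 7 -> ((c + j != 7 -> ((not (c + j != 7)) and ((not (v = -3)) -> (forall d_1. ((4*d_1 > 9 or c + d_1 != 11) and 2*d_1 + v != -8))) and (v = -3 -> (((not (v < -18)) -> (c < 3*v + 22 and (4*c > 9 or 2*c != 11) and 2*c + v != -17)) and (v < -18 -> (d < 3*v + 14 and (4*d > 9 or c + d != 11) and 2*d + v != -9)))))) and ((not (c + j != 7)) -> (((not (v = -3)) -> (forall d_1. ((4*d_1 > 9 or c + d_1 != 11) and 2*d_1 + v != -8))) and (v = -3 -> (((not (v < -18)) -> (c < 3*v + 22 and (4*c > 9 or 2*c != 11) and 2*c + v != -17)) and (v < -18 -> (d < 3*v + 14 and (4*d > 9 or c + d != 11) and 2*d + v != -9)))))))) and ((not (c + j != 7)) -> (((not (v = -3)) -> (forall d_1. ((4*d_1 > 9 or c + d_1 != 11) and 2*d_1 + v != -8))) and (v = -3 -> (((not (v < -18)) -> (c < 3*v + 22 and (4*c > 9 or 2*c != 11) and 2*c + v != -17)) and (v < -18 -> (d < 3*v + 14 and (4*d > 9 or c + d != 11) and 2*d + v != -9)))))))) and ((not (c + j != 7)) -> (((not (v = -3)) -> (forall d_1. ((4*d_1 > 9 or c + d_1 != 11) and 2*d_1 + v != -8))) and (v = -3 -> (((not (v < -18)) -> (c < 3*v + 22 and (4*c > 9 or 2*c != 11) and 2*c + v != -17)) and (v < -18 -> (d < 3*v + 14 and (4*d > 9 or c + d != 11) and 2*d + v != -9))))))
  WP_4: (c + j != 7 -> ((c + j != 7 -> ((c + j != 7 -> ((c + j != 7 -> ((not (c + j != 7)) and ((not (v = -3)) -> (forall d_1. ((4*d_1 > 9 or c + d_1 != 11) and 2*d_1 + v != -8))) and (v = -3 -> (((not (v < -18)) -> (c < 3*v + 22 and (4*c > 9 or 2*c != 11) and 2*c + v != -17)) and (v < -18 -> (d < 3*v + 14 and (4*d > 9 or c + d != 11) and 2*d + v != -9)))))) and ((not (c + j != 7)) -> (((not (v = -3)) -> (forall d_1. ((4*d_1 > 9 or c + d_1 != 11) and 2*d_1 + v != -8))) and (v = -3 -> (((not (v < -18)) -> (c < 3*v + 22 and (4*c > 9 or 2*c != 11) and 2*c + v != -17)) and (v < -18 -> (d < 3*v + 14 and (4*d > 9 or c + d != 11) and 2*d + v != -9)))))))) and ((not (c + j != 7)) -> (((not (v = -3)) -> (forall d_1. ((4*d_1 > 9 or c + d_1 != 11) and 2*d_1 + v != -8))) and (v = -3 -> (((not (v < -18)) -> (c < 3*v + 22 and (4*c > 9 or 2*c != 11) and 2*c + v != -17)) and (v < -18 -> (d < 3*v + 14 and (4*d > 9 or c + d != 11) and 2*d + v != -9)))))))) and ((not (c + j != 7)) -> (((not (v = -3)) -> (forall d_1. ((4*d_1 > 9 or c + d_1 != 11) and 2*d_1 + v != -8))) and (v = -3 -> (((not (v < -18)) -> (c < 3*v + 22 and (4*c > 9 or 2*c != 11) and 2*c + v != -17)) and (v < -18 -> (d < 3*v + 14 and (4*d > 9 or c + d != 11) and 2*d + v != -9)))))))) and ((not (c + j != 7)) -> (((not (v = -3)) -> (forall d_1. ((4*d_1 > 9 or c + d_1 != 11) and 2*d_1 + v != -8))) and (v = -3 -> (((not (v < -18)) -> (c < 3*v + 22 and (4*c > 9 or 2*c != 11) and 2*c + v != -17)) and (v < -18 -> (d < 3*v + 14 and (4*d > 9 or c + d != 11) and 2*d + v != -9))))))
So before the loop: (c + j != 7 -> ((c + j != 7 -> ((c + j != 7 -> ((c + j != 7 -> ((not (c + j != 7)) and ((not (v = -3)) -> (forall d_1. ((4*d_1 > 9 or c + d_1 != 11) and 2*d_1 + v != -8))) and (v = -3 -> (((not (v < -18)) -> (c < 3*v + 22 and (4*c > 9 or 2*c != 11) and 2*c + v != -17)) and (v < -18 -> (d < 3*v + 14 and (4*d > 9 or c + d != 11) and 2*d + v != -9)))))) and ((not (c + j != 7)) -> (((not (v = -3)) -> (forall d_1. ((4*d_1 > 9 or c + d_1 != 11) and 2*d_1 + v != -8))) and (v = -3 -> (((not (v < -18)) -> (c < 3*v + 22 and (4*c > 9 or 2*c != 11) and 2*c + v != -17)) and (v < -18 -> (d < 3*v + 14 and (4*d > 9 or c + d != 11) and 2*d + v != -9)))))))) and ((not (c + j != 7)) -> (((not (v = -3)) -> (forall d_1. ((4*d_1 > 9 or c + d_1 != 11) and 2*d_1 + v != -8))) and (v = -3 -> (((not (v < -18)) -> (c < 3*v + 22 and (4*c > 9 or 2*c != 11) and 2*c + v != -17)) and (v < -18 -> (d < 3*v + 14 and (4*d > 9 or c + d != 11) and 2*d + v != -9)))))))) and ((not (c + j != 7)) -> (((not (v = -3)) -> (forall d_1. ((4*d_1 > 9 or c + d_1 != 11) and 2*d_1 + v != -8))) and (v = -3 -> (((not (v < -18)) -> (c < 3*v + 22 and (4*c > 9 or 2*c != 11) and 2*c + v != -17)) and (v < -18 -> (d < 3*v + 14 and (4*d > 9 or c + d != 11) and 2*d + v != -9)))))))) and ((not (c + j != 7)) -> (((not (v = -3)) -> (forall d_1. ((4*d_1 > 9 or c + d_1 != 11) and 2*d_1 + v != -8))) and (v = -3 -> (((not (v < -18)) -> (c < 3*v + 22 and (4*c > 9 or 2*c != 11) and 2*c + v != -17)) and (v < -18 -> (d < 3*v + 14 and (4*d > 9 or c + d != 11) and 2*d + v != -9))))))
Answer: WP = (c + j != 7 -> ((c + j != 7 -> ((c + j != 7 -> ((c + j != 7 -> ((not (c + j != 7)) and ((not (v = -3)) -> (forall d_1. ((4*d_1 > 9 or c + d_1 != 11) and 2*d_1 + v != -8))) and (v = -3 -> (((not (v < -18)) -> (c < 3*v + 22 and (4*c > 9 or 2*c != 11) and 2*c + v != -17)) and (v < -18 -> (d < 3*v + 14 and (4*d > 9 or c + d != 11) and 2*d + v != -9)))))) and ((not (c + j != 7)) -> (((not (v = -3)) -> (forall d_1. ((4*d_1 > 9 or c + d_1 != 11) and 2*d_1 + v != -8))) and (v = -3 -> (((not (v < -18)) -> (c < 3*v + 22 and (4*c > 9 or 2*c != 11) and 2*c + v != -17)) and (v < -18 -> (d < 3*v + 14 and (4*d > 9 or c + d != 11) and 2*d + v != -9)))))))) and ((not (c + j != 7)) -> (((not (v = -3)) -> (forall d_1. ((4*d_1 > 9 or c + d_1 != 11) and 2*d_1 + v != -8))) and (v = -3 -> (((not (v < -18)) -> (c < 3*v + 22 and (4*c > 9 or 2*c != 11) and 2*c + v != -17)) and (v < -18 -> (d < 3*v + 14 and (4*d > 9 or c + d != 11) and 2*d + v != -9)))))))) and ((not (c + j != 7)) -> (((not (v = -3)) -> (forall d_1. ((4*d_1 > 9 or c + d_1 != 11) and 2*d_1 + v != -8))) and (v = -3 -> (((not (v < -18)) -> (c < 3*v + 22 and (4*c > 9 or 2*c != 11) and 2*c + v != -17)) and (v < -18 -> (d < 3*v + 14 and (4*d > 9 or c + d != 11) and 2*d + v != -9)))))))) and ((not (c + j != 7)) -> (((not (v = -3)) -> (forall d_1. ((4*d_1 > 9 or c + d_1 != 11) and 2*d_1 + v != -8))) and (v = -3 -> (((not (v < -18)) -> (c < 3*v + 22 and (4*c > 9 or 2*c != 11) and 2*c + v != -17)) and (v < -18 -> (d < 3*v + 14 and (4*d > 9 or c + d != 11) and 2*d + v != -9))))))


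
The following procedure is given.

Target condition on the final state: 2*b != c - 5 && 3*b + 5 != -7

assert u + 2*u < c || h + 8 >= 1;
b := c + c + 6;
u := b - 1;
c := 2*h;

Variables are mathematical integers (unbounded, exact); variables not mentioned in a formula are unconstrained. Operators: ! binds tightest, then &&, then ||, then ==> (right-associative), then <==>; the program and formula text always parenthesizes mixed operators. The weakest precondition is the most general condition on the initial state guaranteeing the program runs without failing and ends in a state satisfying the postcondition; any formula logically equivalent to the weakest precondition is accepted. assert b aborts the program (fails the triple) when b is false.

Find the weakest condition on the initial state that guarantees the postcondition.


Working backward. After the program, the postcondition 2*b != c - 5 && 3*b + 5 != -7 must hold; in canonical form it is 2*b != c - 5 && 3*b != -12.
Before c := 2*h: 2*b != 2*h - 5 && 3*b != -12
Before u := b - 1: 2*b != 2*h - 5 && 3*b != -12
Before b := c + c + 6: 4*c != 2*h - 17 && 6*c != -30
Before assert u + 2*u < c || h + 8 >= 1: (3*u < c || h >= -7) && 4*c != 2*h - 17 && 6*c != -30
Answer: WP = (3*u < c || h >= -7) && 4*c != 2*h - 17 && 6*c != -30


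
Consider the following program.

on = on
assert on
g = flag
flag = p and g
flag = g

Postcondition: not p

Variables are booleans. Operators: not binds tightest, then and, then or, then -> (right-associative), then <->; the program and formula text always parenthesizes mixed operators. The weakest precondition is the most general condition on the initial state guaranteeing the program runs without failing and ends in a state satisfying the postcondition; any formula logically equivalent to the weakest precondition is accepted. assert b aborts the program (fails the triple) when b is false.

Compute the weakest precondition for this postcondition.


Working backward. After the program, not p must hold.
Before flag := g: not p
Before flag := p and g: not p
Before g := flag: not p
Before assert on: on and (not p)
Before on := on: on and (not p)
Answer: WP = on and (not p)


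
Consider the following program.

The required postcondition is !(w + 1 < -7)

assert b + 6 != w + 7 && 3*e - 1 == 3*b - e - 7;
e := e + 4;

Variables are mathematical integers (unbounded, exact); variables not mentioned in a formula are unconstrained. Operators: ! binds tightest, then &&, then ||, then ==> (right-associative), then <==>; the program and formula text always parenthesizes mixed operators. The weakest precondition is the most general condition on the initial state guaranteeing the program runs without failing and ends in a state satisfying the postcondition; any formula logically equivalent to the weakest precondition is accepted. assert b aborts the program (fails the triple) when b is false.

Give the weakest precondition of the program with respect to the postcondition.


Working backward. After the program, the postcondition !(w + 1 < -7) must hold; in canonical form it is !(w < -8).
Before e := e + 4: !(w < -8)
Before assert b + 6 != w + 7 && 3*e - 1 == 3*b - e - 7: b != w + 1 && 4*e == 3*b - 6 && (!(w < -8))
Answer: WP = b != w + 1 && 4*e == 3*b - 6 && (!(w < -8))


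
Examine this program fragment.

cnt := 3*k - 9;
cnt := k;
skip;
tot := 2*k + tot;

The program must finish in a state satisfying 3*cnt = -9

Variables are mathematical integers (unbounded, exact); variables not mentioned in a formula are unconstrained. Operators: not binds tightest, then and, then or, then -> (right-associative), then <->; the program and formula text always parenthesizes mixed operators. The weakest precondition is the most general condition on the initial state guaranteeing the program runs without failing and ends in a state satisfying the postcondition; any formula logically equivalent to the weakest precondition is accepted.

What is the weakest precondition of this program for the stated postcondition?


Working backward. After the program, 3*cnt = -9 must hold.
Before tot := 2*k + tot: 3*cnt = -9
Before skip: 3*cnt = -9
Before cnt := k: 3*k = -9
Before cnt := 3*k - 9: 3*k = -9
Answer: WP = 3*k = -9


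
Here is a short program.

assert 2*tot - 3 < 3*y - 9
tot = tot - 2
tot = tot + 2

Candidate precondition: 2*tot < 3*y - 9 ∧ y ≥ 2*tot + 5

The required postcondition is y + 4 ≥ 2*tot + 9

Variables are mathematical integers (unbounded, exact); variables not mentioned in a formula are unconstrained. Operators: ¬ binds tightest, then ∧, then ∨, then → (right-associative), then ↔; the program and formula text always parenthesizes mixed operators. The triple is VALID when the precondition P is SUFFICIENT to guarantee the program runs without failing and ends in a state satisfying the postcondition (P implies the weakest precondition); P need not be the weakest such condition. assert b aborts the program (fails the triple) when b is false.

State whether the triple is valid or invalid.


Working backward. After the program, the postcondition y + 4 ≥ 2*tot + 9 must hold; in canonical form it is y ≥ 2*tot + 5.
Before tot := tot + 2: y ≥ 2*tot + 9
Before tot := tot - 2: y ≥ 2*tot + 5
Before assert 2*tot - 3 < 3*y - 9: 2*tot < 3*y - 6 ∧ y ≥ 2*tot + 5
The weakest precondition is 2*tot < 3*y - 6 ∧ y ≥ 2*tot + 5.
Check whether 2*tot < 3*y - 9 ∧ y ≥ 2*tot + 5 implies it.
Every state satisfying the precondition satisfies the weakest precondition: the implication holds.
Answer: valid


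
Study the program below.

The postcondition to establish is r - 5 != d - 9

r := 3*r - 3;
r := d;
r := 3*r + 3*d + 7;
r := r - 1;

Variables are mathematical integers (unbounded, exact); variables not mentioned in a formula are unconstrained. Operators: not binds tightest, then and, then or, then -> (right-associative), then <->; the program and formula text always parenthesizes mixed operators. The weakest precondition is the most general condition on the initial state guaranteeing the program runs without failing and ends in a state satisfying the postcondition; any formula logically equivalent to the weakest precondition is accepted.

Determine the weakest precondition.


Working backward. After the program, the postcondition r - 5 != d - 9 must hold; in canonical form it is r != d - 4.
Before r := r - 1: r != d - 3
Before r := 3*r + 3*d + 7: 2*d + 3*r != -10
Before r := d: 5*d != -10
Before r := 3*r - 3: 5*d != -10
Answer: WP = 5*d != -10


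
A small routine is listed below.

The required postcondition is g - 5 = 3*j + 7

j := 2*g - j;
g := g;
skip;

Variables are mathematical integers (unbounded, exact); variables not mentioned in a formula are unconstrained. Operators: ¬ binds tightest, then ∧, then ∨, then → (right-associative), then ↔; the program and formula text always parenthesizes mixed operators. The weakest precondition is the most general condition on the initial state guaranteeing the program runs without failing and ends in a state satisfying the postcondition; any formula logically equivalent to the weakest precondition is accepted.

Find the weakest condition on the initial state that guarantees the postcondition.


Working backward. After the program, the postcondition g - 5 = 3*j + 7 must hold; in canonical form it is g = 3*j + 12.
Before skip: g = 3*j + 12
Before g := g: g = 3*j + 12
Before j := 2*g - j: 3*j = 5*g + 12
Answer: WP = 3*j = 5*g + 12


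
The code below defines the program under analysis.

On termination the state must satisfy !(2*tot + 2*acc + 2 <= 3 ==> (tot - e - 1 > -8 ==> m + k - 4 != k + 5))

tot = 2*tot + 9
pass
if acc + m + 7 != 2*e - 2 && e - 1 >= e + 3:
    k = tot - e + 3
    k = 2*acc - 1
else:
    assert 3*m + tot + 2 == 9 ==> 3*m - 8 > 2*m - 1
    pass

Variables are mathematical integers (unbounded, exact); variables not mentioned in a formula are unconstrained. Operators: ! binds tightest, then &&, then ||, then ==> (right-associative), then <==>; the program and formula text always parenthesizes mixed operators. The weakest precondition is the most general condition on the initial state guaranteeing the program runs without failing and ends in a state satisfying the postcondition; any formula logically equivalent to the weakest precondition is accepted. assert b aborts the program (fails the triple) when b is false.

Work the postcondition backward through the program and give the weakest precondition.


Working backward. After the program, the postcondition !(2*tot + 2*acc + 2 <= 3 ==> (tot - e - 1 > -8 ==> m + k - 4 != k + 5)) must hold; in canonical form it is !(2*acc + 2*tot <= 1 ==> (tot > e - 7 ==> m != 9)).
Then branch requires !(2*acc + 2*tot <= 1 ==> (tot > e - 7 ==> m != 9)); else branch requires (3*m + tot == 7 ==> m > 7) && (!(2*acc + 2*tot <= 1 ==> (tot > e - 7 ==> m != 9))).
Before the if: (3*m + tot == 7 ==> m > 7) && (!(2*acc + 2*tot <= 1 ==> (tot > e - 7 ==> m != 9)))
Before skip: (3*m + tot == 7 ==> m > 7) && (!(2*acc + 2*tot <= 1 ==> (tot > e - 7 ==> m != 9)))
Before tot := 2*tot + 9: (3*m + 2*tot == -2 ==> m > 7) && (!(2*acc + 4*tot <= -17 ==> (2*tot > e - 16 ==> m != 9)))
Answer: WP = (3*m + 2*tot == -2 ==> m > 7) && (!(2*acc + 4*tot <= -17 ==> (2*tot > e - 16 ==> m != 9)))


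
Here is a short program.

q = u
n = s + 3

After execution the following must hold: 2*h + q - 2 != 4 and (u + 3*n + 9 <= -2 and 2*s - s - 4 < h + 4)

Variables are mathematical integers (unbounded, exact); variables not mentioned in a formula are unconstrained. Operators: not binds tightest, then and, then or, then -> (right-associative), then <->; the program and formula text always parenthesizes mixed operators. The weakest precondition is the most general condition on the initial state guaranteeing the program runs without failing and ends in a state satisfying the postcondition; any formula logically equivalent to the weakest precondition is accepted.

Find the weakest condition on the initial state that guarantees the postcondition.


Working backward. After the program, the postcondition 2*h + q - 2 != 4 and (u + 3*n + 9 <= -2 and 2*s - s - 4 < h + 4) must hold; in canonical form it is 2*h + q != 6 and 3*n + u <= -11 and s < h + 8.
Before n := s + 3: 2*h + q != 6 and 3*s + u <= -20 and s < h + 8
Before q := u: 2*h + u != 6 and 3*s + u <= -20 and s < h + 8
Answer: WP = 2*h + u != 6 and 3*s + u <= -20 and s < h + 8


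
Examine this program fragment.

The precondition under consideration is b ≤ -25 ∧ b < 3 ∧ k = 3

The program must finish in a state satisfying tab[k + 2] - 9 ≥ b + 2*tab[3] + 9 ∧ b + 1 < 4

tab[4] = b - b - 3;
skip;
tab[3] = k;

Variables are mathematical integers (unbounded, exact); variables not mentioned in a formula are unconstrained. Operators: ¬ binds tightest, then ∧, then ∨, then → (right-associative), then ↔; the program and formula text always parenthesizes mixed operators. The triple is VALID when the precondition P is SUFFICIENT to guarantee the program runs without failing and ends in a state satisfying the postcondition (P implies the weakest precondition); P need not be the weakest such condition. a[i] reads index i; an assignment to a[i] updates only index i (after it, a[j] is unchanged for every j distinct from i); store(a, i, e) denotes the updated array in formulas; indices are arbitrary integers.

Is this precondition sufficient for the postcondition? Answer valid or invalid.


Working backward. After the program, the postcondition tab[k + 2] - 9 ≥ b + 2*tab[3] + 9 ∧ b + 1 < 4 must hold; in canonical form it is tab[k + 2] ≥ 2*tab[3] + b + 18 ∧ b < 3.
Before tab[3] := k: store(tab, 3, k)[k + 2] ≥ b + 2*k + 18 ∧ b < 3
Before skip: store(tab, 3, k)[k + 2] ≥ b + 2*k + 18 ∧ b < 3
Before tab[4] := b - b - 3: store(store(tab, 4, -3), 3, k)[k + 2] ≥ b + 2*k + 18 ∧ b < 3
The weakest precondition is store(store(tab, 4, -3), 3, k)[k + 2] ≥ b + 2*k + 18 ∧ b < 3.
Check whether b ≤ -25 ∧ b < 3 ∧ k = 3 implies it.
Countermodel: at the initial state b = -25, k = 3, tab = {[3] = -2, [4] = -2, [5] = -2, elsewhere -2}, the precondition holds but the weakest precondition fails.
Answer: invalid


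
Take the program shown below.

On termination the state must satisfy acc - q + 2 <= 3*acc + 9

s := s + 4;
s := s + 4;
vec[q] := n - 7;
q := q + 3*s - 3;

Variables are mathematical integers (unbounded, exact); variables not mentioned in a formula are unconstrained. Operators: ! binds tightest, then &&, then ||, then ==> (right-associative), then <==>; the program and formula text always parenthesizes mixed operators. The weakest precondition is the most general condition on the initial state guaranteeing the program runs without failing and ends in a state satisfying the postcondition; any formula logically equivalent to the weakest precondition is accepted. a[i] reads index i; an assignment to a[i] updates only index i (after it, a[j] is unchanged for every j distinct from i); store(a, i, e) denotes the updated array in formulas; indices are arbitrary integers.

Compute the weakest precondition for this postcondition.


Working backward. After the program, the postcondition acc - q + 2 <= 3*acc + 9 must hold; in canonical form it is 2*acc + q >= -7.
Before q := q + 3*s - 3: 2*acc + q + 3*s >= -4
Before vec[q] := n - 7: 2*acc + q + 3*s >= -4
Before s := s + 4: 2*acc + q + 3*s >= -16
Before s := s + 4: 2*acc + q + 3*s >= -28
Answer: WP = 2*acc + q + 3*s >= -28


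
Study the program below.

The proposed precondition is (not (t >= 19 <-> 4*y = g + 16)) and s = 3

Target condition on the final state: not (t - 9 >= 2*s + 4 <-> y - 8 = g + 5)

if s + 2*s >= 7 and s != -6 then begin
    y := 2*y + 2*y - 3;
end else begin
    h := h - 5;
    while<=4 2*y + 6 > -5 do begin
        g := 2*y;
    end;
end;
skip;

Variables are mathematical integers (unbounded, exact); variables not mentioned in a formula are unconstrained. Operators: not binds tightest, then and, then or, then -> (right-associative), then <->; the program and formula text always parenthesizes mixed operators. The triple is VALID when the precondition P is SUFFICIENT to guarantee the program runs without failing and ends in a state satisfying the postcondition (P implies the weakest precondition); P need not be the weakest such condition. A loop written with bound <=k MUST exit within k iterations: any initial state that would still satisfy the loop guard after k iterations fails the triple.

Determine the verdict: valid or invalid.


Working backward. After the program, the postcondition not (t - 9 >= 2*s + 4 <-> y - 8 = g + 5) must hold; in canonical form it is not (t >= 2*s + 13 <-> y = g + 13).
Before skip: not (t >= 2*s + 13 <-> y = g + 13)
Then branch requires not (t >= 2*s + 13 <-> 4*y = g + 16); else branch requires (2*y > -11 -> ((2*y > -11 -> ((2*y > -11 -> ((2*y > -11 -> ((not (2*y > -11)) and (not (t >= 2*s + 13 <-> y = -13)))) and ((not (2*y > -11)) -> (not (t >= 2*s + 13 <-> y = -13))))) and ((not (2*y > -11)) -> (not (t >= 2*s + 13 <-> y = -13))))) and ((not (2*y > -11)) -> (not (t >= 2*s + 13 <-> y = -13))))) and ((not (2*y > -11)) -> (not (t >= 2*s + 13 <-> y = g + 13))).
Before the if: ((3*s >= 7 and s != -6) -> (not (t >= 2*s + 13 <-> 4*y = g + 16))) and ((not (3*s >= 7 and s != -6)) -> ((2*y > -11 -> ((2*y > -11 -> ((2*y > -11 -> ((2*y > -11 -> ((not (2*y > -11)) and (not (t >= 2*s + 13 <-> y = -13)))) and ((not (2*y > -11)) -> (not (t >= 2*s + 13 <-> y = -13))))) and ((not (2*y > -11)) -> (not (t >= 2*s + 13 <-> y = -13))))) and ((not (2*y > -11)) -> (not (t >= 2*s + 13 <-> y = -13))))) and ((not (2*y > -11)) -> (not (t >= 2*s + 13 <-> y = g + 13)))))
The weakest precondition is ((3*s >= 7 and s != -6) -> (not (t >= 2*s + 13 <-> 4*y = g + 16))) and ((not (3*s >= 7 and s != -6)) -> ((2*y > -11 -> ((2*y > -11 -> ((2*y > -11 -> ((2*y > -11 -> ((not (2*y > -11)) and (not (t >= 2*s + 13 <-> y = -13)))) and ((not (2*y > -11)) -> (not (t >= 2*s + 13 <-> y = -13))))) and ((not (2*y > -11)) -> (not (t >= 2*s + 13 <-> y = -13))))) and ((not (2*y > -11)) -> (not (t >= 2*s + 13 <-> y = -13))))) and ((not (2*y > -11)) -> (not (t >= 2*s + 13 <-> y = g + 13))))).
Check whether (not (t >= 19 <-> 4*y = g + 16)) and s = 3 implies it.
Every state satisfying the precondition satisfies the weakest precondition: the implication holds.
Answer: valid


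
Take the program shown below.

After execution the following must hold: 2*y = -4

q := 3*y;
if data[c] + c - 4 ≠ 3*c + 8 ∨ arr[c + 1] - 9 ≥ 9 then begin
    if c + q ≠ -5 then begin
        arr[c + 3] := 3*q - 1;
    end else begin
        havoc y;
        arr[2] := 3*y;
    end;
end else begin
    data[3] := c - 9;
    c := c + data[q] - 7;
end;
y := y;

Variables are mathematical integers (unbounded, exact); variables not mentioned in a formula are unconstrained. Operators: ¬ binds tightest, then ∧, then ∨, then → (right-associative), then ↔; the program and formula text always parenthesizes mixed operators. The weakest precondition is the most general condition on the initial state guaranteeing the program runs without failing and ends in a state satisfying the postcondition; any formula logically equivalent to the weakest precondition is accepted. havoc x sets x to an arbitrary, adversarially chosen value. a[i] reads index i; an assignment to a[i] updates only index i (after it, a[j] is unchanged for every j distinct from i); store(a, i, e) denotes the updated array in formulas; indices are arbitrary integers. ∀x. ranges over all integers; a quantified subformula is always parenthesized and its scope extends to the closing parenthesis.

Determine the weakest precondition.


Working backward. After the program, 2*y = -4 must hold.
Before y := y: 2*y = -4
Then branch requires (c + q ≠ -5 → 2*y = -4) ∧ ((¬(c + q ≠ -5)) → (∀y_1. 2*y_1 = -4)); else branch requires 2*y = -4.
Before the if: ((data[c] ≠ 2*c + 12 ∨ arr[c + 1] ≥ 18) → ((c + q ≠ -5 → 2*y = -4) ∧ ((¬(c + q ≠ -5)) → (∀y_1. 2*y_1 = -4)))) ∧ ((¬(data[c] ≠ 2*c + 12 ∨ arr[c + 1] ≥ 18)) → 2*y = -4)
Before q := 3*y: ((data[c] ≠ 2*c + 12 ∨ arr[c + 1] ≥ 18) → ((c + 3*y ≠ -5 → 2*y = -4) ∧ ((¬(c + 3*y ≠ -5)) → (∀y_1. 2*y_1 = -4)))) ∧ ((¬(data[c] ≠ 2*c + 12 ∨ arr[c + 1] ≥ 18)) → 2*y = -4)
Answer: WP = ((data[c] ≠ 2*c + 12 ∨ arr[c + 1] ≥ 18) → ((c + 3*y ≠ -5 → 2*y = -4) ∧ ((¬(c + 3*y ≠ -5)) → (∀y_1. 2*y_1 = -4)))) ∧ ((¬(data[c] ≠ 2*c + 12 ∨ arr[c + 1] ≥ 18)) → 2*y = -4)


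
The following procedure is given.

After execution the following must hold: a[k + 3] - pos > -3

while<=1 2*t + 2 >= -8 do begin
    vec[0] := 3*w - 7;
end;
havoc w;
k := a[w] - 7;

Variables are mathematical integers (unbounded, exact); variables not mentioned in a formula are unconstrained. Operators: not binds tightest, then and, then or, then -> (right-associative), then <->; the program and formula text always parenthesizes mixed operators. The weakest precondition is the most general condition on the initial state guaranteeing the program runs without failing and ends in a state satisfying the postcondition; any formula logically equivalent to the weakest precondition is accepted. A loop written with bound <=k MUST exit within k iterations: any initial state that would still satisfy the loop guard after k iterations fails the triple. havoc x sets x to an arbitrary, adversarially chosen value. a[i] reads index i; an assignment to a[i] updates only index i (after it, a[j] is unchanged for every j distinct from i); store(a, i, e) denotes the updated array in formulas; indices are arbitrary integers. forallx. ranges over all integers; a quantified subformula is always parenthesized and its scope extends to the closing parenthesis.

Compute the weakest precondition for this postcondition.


Working backward. After the program, the postcondition a[k + 3] - pos > -3 must hold; in canonical form it is a[k + 3] > pos - 3.
Before k := a[w] - 7: a[a[w] - 4] > pos - 3
Before havoc w: forall w_1. a[a[w_1] - 4] > pos - 3
Before the loop (bound <=1), unroll the exhaustion recursion (WP_0 = exit-now case; WP_j = one more guarded iteration, up to j = 1):
  WP_0: (not (2*t >= -10)) and (forall w_1. a[a[w_1] - 4] > pos - 3)
  WP_1: (2*t >= -10 -> ((not (2*t >= -10)) and (forall w_1. a[a[w_1] - 4] > pos - 3))) and ((not (2*t >= -10)) -> (forall w_1. a[a[w_1] - 4] > pos - 3))
So before the loop: (2*t >= -10 -> ((not (2*t >= -10)) and (forall w_1. a[a[w_1] - 4] > pos - 3))) and ((not (2*t >= -10)) -> (forall w_1. a[a[w_1] - 4] > pos - 3))
Answer: WP = (2*t >= -10 -> ((not (2*t >= -10)) and (forall w_1. a[a[w_1] - 4] > pos - 3))) and ((not (2*t >= -10)) -> (forall w_1. a[a[w_1] - 4] > pos - 3))


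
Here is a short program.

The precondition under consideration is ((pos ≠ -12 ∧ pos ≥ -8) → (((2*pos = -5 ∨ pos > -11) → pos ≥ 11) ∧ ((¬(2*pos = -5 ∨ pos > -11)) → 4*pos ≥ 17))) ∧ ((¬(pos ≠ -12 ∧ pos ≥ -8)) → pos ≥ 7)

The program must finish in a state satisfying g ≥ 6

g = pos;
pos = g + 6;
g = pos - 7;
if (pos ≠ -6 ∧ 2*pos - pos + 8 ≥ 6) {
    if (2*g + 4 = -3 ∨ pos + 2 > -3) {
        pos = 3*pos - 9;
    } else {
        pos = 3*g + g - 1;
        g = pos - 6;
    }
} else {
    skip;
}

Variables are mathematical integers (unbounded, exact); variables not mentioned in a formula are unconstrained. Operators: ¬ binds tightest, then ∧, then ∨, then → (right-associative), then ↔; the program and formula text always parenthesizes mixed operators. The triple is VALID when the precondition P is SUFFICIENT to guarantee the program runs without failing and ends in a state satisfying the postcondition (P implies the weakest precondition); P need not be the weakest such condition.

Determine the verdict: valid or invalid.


Working backward. After the program, g ≥ 6 must hold.
Then branch requires ((2*g = -7 ∨ pos > -5) → g ≥ 6) ∧ ((¬(2*g = -7 ∨ pos > -5)) → 4*g ≥ 13); else branch requires g ≥ 6.
Before the if: ((pos ≠ -6 ∧ pos ≥ -2) → (((2*g = -7 ∨ pos > -5) → g ≥ 6) ∧ ((¬(2*g = -7 ∨ pos > -5)) → 4*g ≥ 13))) ∧ ((¬(pos ≠ -6 ∧ pos ≥ -2)) → g ≥ 6)
Before g := pos - 7: ((pos ≠ -6 ∧ pos ≥ -2) → (((2*pos = 7 ∨ pos > -5) → pos ≥ 13) ∧ ((¬(2*pos = 7 ∨ pos > -5)) → 4*pos ≥ 41))) ∧ ((¬(pos ≠ -6 ∧ pos ≥ -2)) → pos ≥ 13)
Before pos := g + 6: ((g ≠ -12 ∧ g ≥ -8) → (((2*g = -5 ∨ g > -11) → g ≥ 7) ∧ ((¬(2*g = -5 ∨ g > -11)) → 4*g ≥ 17))) ∧ ((¬(g ≠ -12 ∧ g ≥ -8)) → g ≥ 7)
Before g := pos: ((pos ≠ -12 ∧ pos ≥ -8) → (((2*pos = -5 ∨ pos > -11) → pos ≥ 7) ∧ ((¬(2*pos = -5 ∨ pos > -11)) → 4*pos ≥ 17))) ∧ ((¬(pos ≠ -12 ∧ pos ≥ -8)) → pos ≥ 7)
The weakest precondition is ((pos ≠ -12 ∧ pos ≥ -8) → (((2*pos = -5 ∨ pos > -11) → pos ≥ 7) ∧ ((¬(2*pos = -5 ∨ pos > -11)) → 4*pos ≥ 17))) ∧ ((¬(pos ≠ -12 ∧ pos ≥ -8)) → pos ≥ 7).
Check whether ((pos ≠ -12 ∧ pos ≥ -8) → (((2*pos = -5 ∨ pos > -11) → pos ≥ 11) ∧ ((¬(2*pos = -5 ∨ pos > -11)) → 4*pos ≥ 17))) ∧ ((¬(pos ≠ -12 ∧ pos ≥ -8)) → pos ≥ 7) implies it.
Every state satisfying the precondition satisfies the weakest precondition: the implication holds.
Answer: valid


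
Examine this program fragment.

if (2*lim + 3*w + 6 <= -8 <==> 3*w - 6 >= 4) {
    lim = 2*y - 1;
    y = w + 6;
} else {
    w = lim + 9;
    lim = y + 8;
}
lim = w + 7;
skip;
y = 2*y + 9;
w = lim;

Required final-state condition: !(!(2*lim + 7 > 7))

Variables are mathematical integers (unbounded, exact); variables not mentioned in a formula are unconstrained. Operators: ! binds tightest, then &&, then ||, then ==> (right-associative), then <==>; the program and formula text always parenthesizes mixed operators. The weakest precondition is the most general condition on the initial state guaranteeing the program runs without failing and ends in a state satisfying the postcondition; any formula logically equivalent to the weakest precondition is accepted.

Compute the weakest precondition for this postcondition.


Working backward. After the program, the postcondition !(!(2*lim + 7 > 7)) must hold; in canonical form it is 2*lim > 0.
Before w := lim: 2*lim > 0
Before y := 2*y + 9: 2*lim > 0
Before skip: 2*lim > 0
Before lim := w + 7: 2*w > -14
Then branch requires 2*w > -14; else branch requires 2*lim > -32.
Before the if: ((2*lim + 3*w <= -14 <==> 3*w >= 10) ==> 2*w > -14) && ((!(2*lim + 3*w <= -14 <==> 3*w >= 10)) ==> 2*lim > -32)
Answer: WP = ((2*lim + 3*w <= -14 <==> 3*w >= 10) ==> 2*w > -14) && ((!(2*lim + 3*w <= -14 <==> 3*w >= 10)) ==> 2*lim > -32)


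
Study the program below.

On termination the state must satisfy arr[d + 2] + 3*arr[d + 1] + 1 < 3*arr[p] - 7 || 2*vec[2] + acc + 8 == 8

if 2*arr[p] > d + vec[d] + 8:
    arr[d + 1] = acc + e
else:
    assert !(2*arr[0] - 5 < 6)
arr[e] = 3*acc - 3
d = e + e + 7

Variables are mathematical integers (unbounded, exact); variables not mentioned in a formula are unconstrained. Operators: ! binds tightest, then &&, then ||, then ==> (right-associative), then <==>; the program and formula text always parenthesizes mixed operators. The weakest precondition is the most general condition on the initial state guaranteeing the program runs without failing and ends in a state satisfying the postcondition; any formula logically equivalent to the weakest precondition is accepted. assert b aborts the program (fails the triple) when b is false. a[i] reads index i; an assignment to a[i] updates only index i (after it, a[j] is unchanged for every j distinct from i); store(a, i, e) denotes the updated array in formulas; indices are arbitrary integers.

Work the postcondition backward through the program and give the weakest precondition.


Working backward. After the program, the postcondition arr[d + 2] + 3*arr[d + 1] + 1 < 3*arr[p] - 7 || 2*vec[2] + acc + 8 == 8 must hold; in canonical form it is 3*arr[d + 1] + arr[d + 2] < 3*arr[p] - 8 || 2*vec[2] + acc == 0.
Before d := e + e + 7: 3*arr[2*e + 8] + arr[2*e + 9] < 3*arr[p] - 8 || 2*vec[2] + acc == 0
Before arr[e] := 3*acc - 3: 3*store(arr, e, 3*acc - 3)[2*e + 8] + store(arr, e, 3*acc - 3)[2*e + 9] < 3*store(arr, e, 3*acc - 3)[p] - 8 || 2*vec[2] + acc == 0
Then branch requires 3*store(store(arr, d + 1, acc + e), e, 3*acc - 3)[2*e + 8] + store(store(arr, d + 1, acc + e), e, 3*acc - 3)[2*e + 9] < 3*store(store(arr, d + 1, acc + e), e, 3*acc - 3)[p] - 8 || 2*vec[2] + acc == 0; else branch requires (!(2*arr[0] < 11)) && (3*store(arr, e, 3*acc - 3)[2*e + 8] + store(arr, e, 3*acc - 3)[2*e + 9] < 3*store(arr, e, 3*acc - 3)[p] - 8 || 2*vec[2] + acc == 0).
Before the if: (2*arr[p] > vec[d] + d + 8 ==> (3*store(store(arr, d + 1, acc + e), e, 3*acc - 3)[2*e + 8] + store(store(arr, d + 1, acc + e), e, 3*acc - 3)[2*e + 9] < 3*store(store(arr, d + 1, acc + e), e, 3*acc - 3)[p] - 8 || 2*vec[2] + acc == 0)) && ((!(2*arr[p] > vec[d] + d + 8)) ==> ((!(2*arr[0] < 11)) && (3*store(arr, e, 3*acc - 3)[2*e + 8] + store(arr, e, 3*acc - 3)[2*e + 9] < 3*store(arr, e, 3*acc - 3)[p] - 8 || 2*vec[2] + acc == 0)))
Answer: WP = (2*arr[p] > vec[d] + d + 8 ==> (3*store(store(arr, d + 1, acc + e), e, 3*acc - 3)[2*e + 8] + store(store(arr, d + 1, acc + e), e, 3*acc - 3)[2*e + 9] < 3*store(store(arr, d + 1, acc + e), e, 3*acc - 3)[p] - 8 || 2*vec[2] + acc == 0)) && ((!(2*arr[p] > vec[d] + d + 8)) ==> ((!(2*arr[0] < 11)) && (3*store(arr, e, 3*acc - 3)[2*e + 8] + store(arr, e, 3*acc - 3)[2*e + 9] < 3*store(arr, e, 3*acc - 3)[p] - 8 || 2*vec[2] + acc == 0)))


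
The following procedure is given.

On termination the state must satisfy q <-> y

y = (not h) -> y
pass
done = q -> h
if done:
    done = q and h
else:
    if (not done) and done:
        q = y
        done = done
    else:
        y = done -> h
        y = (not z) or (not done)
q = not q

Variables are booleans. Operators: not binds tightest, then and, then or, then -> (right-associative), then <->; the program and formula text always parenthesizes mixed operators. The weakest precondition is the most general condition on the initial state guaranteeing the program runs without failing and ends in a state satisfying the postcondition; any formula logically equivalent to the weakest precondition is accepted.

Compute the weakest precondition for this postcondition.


Working backward. After the program, q <-> y must hold.
Before q := not q: (not q) <-> y
Then branch requires (not q) <-> y; else branch requires (not q) <-> ((not z) or (not done)).
Before the if: (done -> ((not q) <-> y)) and ((not done) -> ((not q) <-> ((not z) or (not done))))
Before done := q -> h: ((q -> h) -> ((not q) <-> y)) and ((not (q -> h)) -> ((not q) <-> ((not z) or (not (q -> h)))))
Before skip: ((q -> h) -> ((not q) <-> y)) and ((not (q -> h)) -> ((not q) <-> ((not z) or (not (q -> h)))))
Before y := (not h) -> y: ((q -> h) -> ((not q) <-> ((not h) -> y))) and ((not (q -> h)) -> ((not q) <-> ((not z) or (not (q -> h)))))
Answer: WP = ((q -> h) -> ((not q) <-> ((not h) -> y))) and ((not (q -> h)) -> ((not q) <-> ((not z) or (not (q -> h)))))


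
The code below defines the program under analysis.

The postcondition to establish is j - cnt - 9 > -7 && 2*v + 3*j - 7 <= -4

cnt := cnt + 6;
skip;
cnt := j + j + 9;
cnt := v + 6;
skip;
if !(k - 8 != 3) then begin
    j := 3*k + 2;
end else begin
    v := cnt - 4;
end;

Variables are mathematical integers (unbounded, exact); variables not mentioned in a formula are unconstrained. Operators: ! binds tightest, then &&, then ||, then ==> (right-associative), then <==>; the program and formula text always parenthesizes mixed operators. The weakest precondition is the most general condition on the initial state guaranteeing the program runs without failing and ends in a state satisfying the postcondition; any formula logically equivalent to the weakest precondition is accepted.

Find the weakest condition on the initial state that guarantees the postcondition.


Working backward. After the program, the postcondition j - cnt - 9 > -7 && 2*v + 3*j - 7 <= -4 must hold; in canonical form it is j > cnt + 2 && 3*j + 2*v <= 3.
Then branch requires 3*k > cnt && 9*k + 2*v <= -3; else branch requires j > cnt + 2 && 2*cnt + 3*j <= 11.
Before the if: ((!(k != 11)) ==> (3*k > cnt && 9*k + 2*v <= -3)) && (k != 11 ==> (j > cnt + 2 && 2*cnt + 3*j <= 11))
Before skip: ((!(k != 11)) ==> (3*k > cnt && 9*k + 2*v <= -3)) && (k != 11 ==> (j > cnt + 2 && 2*cnt + 3*j <= 11))
Before cnt := v + 6: ((!(k != 11)) ==> (3*k > v + 6 && 9*k + 2*v <= -3)) && (k != 11 ==> (j > v + 8 && 3*j + 2*v <= -1))
Before cnt := j + j + 9: ((!(k != 11)) ==> (3*k > v + 6 && 9*k + 2*v <= -3)) && (k != 11 ==> (j > v + 8 && 3*j + 2*v <= -1))
Before skip: ((!(k != 11)) ==> (3*k > v + 6 && 9*k + 2*v <= -3)) && (k != 11 ==> (j > v + 8 && 3*j + 2*v <= -1))
Before cnt := cnt + 6: ((!(k != 11)) ==> (3*k > v + 6 && 9*k + 2*v <= -3)) && (k != 11 ==> (j > v + 8 && 3*j + 2*v <= -1))
Answer: WP = ((!(k != 11)) ==> (3*k > v + 6 && 9*k + 2*v <= -3)) && (k != 11 ==> (j > v + 8 && 3*j + 2*v <= -1))
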